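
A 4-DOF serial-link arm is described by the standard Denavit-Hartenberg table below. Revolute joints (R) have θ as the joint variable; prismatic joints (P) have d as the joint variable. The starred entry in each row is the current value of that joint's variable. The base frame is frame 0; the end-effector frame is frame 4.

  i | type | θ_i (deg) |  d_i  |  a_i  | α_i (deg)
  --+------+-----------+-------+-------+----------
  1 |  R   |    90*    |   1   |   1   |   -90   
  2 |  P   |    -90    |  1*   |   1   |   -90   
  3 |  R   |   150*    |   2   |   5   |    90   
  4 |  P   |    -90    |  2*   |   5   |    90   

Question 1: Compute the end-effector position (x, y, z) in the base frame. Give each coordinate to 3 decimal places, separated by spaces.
3.232 -2.000 -1.330

after link 1: o_1 = (0.0000, 1.0000, 1.0000)
after link 2: o_2 = (-1.0000, 1.0000, 2.0000)
after link 3: o_3 = (1.5000, 3.0000, -2.3301)
after link 4: o_4 = (3.2321, -2.0000, -1.3301)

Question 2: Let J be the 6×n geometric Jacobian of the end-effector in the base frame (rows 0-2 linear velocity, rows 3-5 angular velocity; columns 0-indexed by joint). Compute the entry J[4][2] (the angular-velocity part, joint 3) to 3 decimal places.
axis z_2 = (-0.0000,1.0000,-0.0000); lever o_n−o_2 = (4.2321,-3.0000,-3.3301)
cross product → J_v[:, 2] = (-3.3301,-0.0000,-4.2321)
J_ω[:, 2] = z_2
entry J[4][2] = 1.0000

1.000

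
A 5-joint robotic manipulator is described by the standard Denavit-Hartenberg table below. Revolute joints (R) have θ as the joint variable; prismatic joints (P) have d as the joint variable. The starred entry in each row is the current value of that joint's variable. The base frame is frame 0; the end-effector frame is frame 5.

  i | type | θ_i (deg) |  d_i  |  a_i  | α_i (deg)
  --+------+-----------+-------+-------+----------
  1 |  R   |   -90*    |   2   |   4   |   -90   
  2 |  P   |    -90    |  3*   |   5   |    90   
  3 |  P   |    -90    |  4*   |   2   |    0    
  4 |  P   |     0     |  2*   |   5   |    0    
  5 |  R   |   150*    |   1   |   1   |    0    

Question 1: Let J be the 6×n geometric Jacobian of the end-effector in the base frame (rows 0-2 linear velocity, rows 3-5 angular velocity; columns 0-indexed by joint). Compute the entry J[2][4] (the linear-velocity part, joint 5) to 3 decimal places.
axis z_4 = (-0.0000,1.0000,0.0000); lever o_n−o_4 = (0.8660,1.0000,0.5000)
cross product → J_v[:, 4] = (0.5000,0.0000,-0.8660)
J_ω[:, 4] = z_4
entry J[2][4] = -0.8660

-0.866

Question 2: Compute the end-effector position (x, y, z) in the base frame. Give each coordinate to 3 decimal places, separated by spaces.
-3.134 3.000 7.500

after link 1: o_1 = (0.0000, -4.0000, 2.0000)
after link 2: o_2 = (3.0000, -4.0000, 7.0000)
after link 3: o_3 = (1.0000, -0.0000, 7.0000)
after link 4: o_4 = (-4.0000, 2.0000, 7.0000)
after link 5: o_5 = (-3.1340, 3.0000, 7.5000)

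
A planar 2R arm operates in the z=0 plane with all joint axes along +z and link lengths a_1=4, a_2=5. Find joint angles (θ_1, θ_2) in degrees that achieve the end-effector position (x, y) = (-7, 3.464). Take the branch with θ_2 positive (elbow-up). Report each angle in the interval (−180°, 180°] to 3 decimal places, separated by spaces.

120.000 60.001

cos θ_2 = (60.9993−4²−5²)/(2·4·5) = 0.5000; θ_2 = 60.0012° (elbow-up)
β = atan2(3.4640,-7.0000) = 153.6712°; ψ = atan2(4.3302,6.4999) = 33.6712°
θ_1 = β − ψ = 120.0000°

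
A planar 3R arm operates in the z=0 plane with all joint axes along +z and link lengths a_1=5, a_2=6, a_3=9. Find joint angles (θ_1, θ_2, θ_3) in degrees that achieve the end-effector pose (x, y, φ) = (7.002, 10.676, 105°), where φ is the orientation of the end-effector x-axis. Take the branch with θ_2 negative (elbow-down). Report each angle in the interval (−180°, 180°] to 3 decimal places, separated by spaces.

44.997 -59.994 119.997

wrist centre = target − a_3·(cos φ, sin φ) = (9.3314, 1.9827)
cos θ_2 = (91.0055−5²−6²)/(2·5·6) = 0.5001; θ_2 = -59.9940° (elbow-down)
β = atan2(1.9827,9.3314) = 11.9954°; ψ = atan2(-5.1958,8.0005) = -33.0011°
θ_1 = β − ψ = 44.9966°
θ_3 = φ − θ_1 − θ_2 = 119.9974° (wrapped to (-180°,180°])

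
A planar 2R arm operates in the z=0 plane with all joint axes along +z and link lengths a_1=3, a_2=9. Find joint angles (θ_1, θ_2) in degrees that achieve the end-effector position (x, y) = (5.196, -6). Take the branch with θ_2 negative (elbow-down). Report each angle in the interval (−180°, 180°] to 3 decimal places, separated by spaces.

51.788 -120.002

cos θ_2 = (62.9984−3²−9²)/(2·3·9) = -0.5000; θ_2 = -120.0019° (elbow-down)
β = atan2(-6.0000,5.1960) = -49.1074°; ψ = atan2(-7.7941,-1.5003) = -100.8955°
θ_1 = β − ψ = 51.7880°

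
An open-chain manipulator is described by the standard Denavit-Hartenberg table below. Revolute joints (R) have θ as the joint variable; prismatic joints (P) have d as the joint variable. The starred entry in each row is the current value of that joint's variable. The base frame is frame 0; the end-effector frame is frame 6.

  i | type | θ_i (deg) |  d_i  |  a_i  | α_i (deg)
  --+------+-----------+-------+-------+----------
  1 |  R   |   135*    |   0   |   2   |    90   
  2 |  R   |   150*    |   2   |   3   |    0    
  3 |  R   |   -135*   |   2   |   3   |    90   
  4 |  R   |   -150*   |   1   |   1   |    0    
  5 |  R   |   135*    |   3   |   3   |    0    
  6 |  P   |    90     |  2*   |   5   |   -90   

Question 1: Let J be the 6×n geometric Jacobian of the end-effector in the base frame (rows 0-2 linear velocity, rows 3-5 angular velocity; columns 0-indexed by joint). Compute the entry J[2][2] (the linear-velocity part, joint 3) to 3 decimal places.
axis z_2 = (0.7071,0.7071,0.0000); lever o_n−o_2 = (-1.4920,9.3454,-4.1583)
cross product → J_v[:, 2] = (-2.9404,2.9404,7.6632)
J_ω[:, 2] = z_2
entry J[2][2] = 7.6632

7.663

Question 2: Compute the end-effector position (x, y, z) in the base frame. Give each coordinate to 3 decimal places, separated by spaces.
after link 1: o_1 = (-1.4142, 1.4142, 0.0000)
after link 2: o_2 = (1.8371, 0.9913, 1.5000)
after link 3: o_3 = (1.2023, 4.4546, 2.2765)
after link 4: o_4 = (1.2572, 3.6925, 1.0864)
after link 5: o_5 = (-1.8201, 5.6717, -1.0614)
after link 6: o_6 = (0.3451, 10.3367, -2.6583)

0.345 10.337 -2.658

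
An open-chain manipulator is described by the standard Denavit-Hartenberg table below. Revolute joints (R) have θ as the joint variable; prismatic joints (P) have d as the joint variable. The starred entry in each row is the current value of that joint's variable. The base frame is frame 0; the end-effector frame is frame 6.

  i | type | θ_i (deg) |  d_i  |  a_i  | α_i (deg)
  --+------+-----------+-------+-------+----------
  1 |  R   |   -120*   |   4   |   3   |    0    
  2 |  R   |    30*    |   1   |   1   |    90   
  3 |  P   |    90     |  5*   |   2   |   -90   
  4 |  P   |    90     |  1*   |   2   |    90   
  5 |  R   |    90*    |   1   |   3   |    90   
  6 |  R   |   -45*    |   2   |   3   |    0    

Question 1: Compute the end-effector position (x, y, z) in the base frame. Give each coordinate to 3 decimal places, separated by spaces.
-2.500 2.523 5.879

after link 1: o_1 = (-1.5000, -2.5981, 4.0000)
after link 2: o_2 = (-1.5000, -3.5981, 5.0000)
after link 3: o_3 = (-6.5000, -3.5981, 7.0000)
after link 4: o_4 = (-4.5000, -2.5981, 7.0000)
after link 5: o_5 = (-4.5000, 0.4019, 8.0000)
after link 6: o_6 = (-2.5000, 2.5232, 5.8787)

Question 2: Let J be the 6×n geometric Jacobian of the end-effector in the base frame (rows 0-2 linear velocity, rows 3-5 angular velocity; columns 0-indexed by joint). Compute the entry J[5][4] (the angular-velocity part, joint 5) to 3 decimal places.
axis z_4 = (-0.0000,0.0000,1.0000); lever o_n−o_4 = (2.0000,5.1213,-1.1213)
cross product → J_v[:, 4] = (-5.1213,2.0000,-0.0000)
J_ω[:, 4] = z_4
entry J[5][4] = 1.0000

1.000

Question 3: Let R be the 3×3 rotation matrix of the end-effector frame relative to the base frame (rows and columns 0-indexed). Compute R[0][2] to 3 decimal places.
End-effector z-axis (col 2 of R) = (1.0000,0.0000,0.0000)
R[0][2] = 1.0000

1.000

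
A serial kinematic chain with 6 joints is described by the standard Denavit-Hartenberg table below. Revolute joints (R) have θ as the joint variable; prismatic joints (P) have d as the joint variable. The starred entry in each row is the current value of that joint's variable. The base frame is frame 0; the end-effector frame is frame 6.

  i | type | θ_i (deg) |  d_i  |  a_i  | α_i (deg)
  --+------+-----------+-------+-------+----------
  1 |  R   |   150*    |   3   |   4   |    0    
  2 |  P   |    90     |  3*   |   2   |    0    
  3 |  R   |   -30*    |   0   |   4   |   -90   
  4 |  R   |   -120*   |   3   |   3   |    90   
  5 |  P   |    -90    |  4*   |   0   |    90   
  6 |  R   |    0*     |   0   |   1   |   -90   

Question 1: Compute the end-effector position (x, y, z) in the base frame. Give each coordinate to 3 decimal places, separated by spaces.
after link 1: o_1 = (-3.4641, 2.0000, 3.0000)
after link 2: o_2 = (-4.4641, 0.2679, 6.0000)
after link 3: o_3 = (-7.9282, -1.7321, 6.0000)
after link 4: o_4 = (-5.1292, -3.5801, 8.5981)
after link 5: o_5 = (-2.1292, -1.8481, 6.5981)
after link 6: o_6 = (-2.6292, -0.9821, 6.5981)

-2.629 -0.982 6.598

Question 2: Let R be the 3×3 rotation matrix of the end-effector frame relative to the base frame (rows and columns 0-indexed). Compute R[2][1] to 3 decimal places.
0.866

End-effector y-axis (col 1 of R) = (0.4330,0.2500,0.8660)
R[2][1] = 0.8660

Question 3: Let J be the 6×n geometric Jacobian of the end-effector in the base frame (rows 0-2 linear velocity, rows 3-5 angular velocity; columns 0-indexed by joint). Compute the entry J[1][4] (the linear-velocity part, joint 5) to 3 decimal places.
prismatic axis z_4 = (0.7500,0.4330,-0.5000)
J_v[:, 4] = z_4; J_ω[:, 4] = (0,0,0)
entry J[1][4] = 0.4330

0.433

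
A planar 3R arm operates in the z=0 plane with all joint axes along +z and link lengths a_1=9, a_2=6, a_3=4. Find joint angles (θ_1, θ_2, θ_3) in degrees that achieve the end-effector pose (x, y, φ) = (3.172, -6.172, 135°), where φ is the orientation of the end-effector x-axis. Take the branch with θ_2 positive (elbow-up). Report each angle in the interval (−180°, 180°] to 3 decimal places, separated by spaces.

wrist centre = target − a_3·(cos φ, sin φ) = (6.0004, -9.0004)
cos θ_2 = (117.0128−9²−6²)/(2·9·6) = 0.0001; θ_2 = 89.9932° (elbow-up)
β = atan2(-9.0004,6.0004) = -56.3093°; ψ = atan2(6.0000,9.0007) = 33.6880°
θ_1 = β − ψ = -89.9973°
θ_3 = φ − θ_1 − θ_2 = 135.0041° (wrapped to (-180°,180°])

-89.997 89.993 135.004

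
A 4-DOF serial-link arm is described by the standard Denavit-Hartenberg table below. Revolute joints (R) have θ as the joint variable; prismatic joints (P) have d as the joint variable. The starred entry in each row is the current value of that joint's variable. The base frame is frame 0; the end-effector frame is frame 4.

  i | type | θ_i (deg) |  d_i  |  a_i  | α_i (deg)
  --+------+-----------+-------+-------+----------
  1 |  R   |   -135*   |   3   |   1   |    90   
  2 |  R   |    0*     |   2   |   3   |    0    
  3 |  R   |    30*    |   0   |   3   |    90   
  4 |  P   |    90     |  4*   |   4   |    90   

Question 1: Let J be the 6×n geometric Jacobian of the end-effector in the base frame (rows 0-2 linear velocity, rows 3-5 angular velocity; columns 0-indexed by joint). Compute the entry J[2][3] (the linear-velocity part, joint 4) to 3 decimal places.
-0.866

prismatic axis z_3 = (-0.3536,-0.3536,-0.8660)
J_v[:, 3] = z_3; J_ω[:, 3] = (0,0,0)
entry J[2][3] = -0.8660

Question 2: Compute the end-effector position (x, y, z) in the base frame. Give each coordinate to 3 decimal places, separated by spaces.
-10.322 -1.837 1.036

after link 1: o_1 = (-0.7071, -0.7071, 3.0000)
after link 2: o_2 = (-4.2426, -1.4142, 3.0000)
after link 3: o_3 = (-6.0798, -3.2513, 4.5000)
after link 4: o_4 = (-10.3224, -1.8371, 1.0359)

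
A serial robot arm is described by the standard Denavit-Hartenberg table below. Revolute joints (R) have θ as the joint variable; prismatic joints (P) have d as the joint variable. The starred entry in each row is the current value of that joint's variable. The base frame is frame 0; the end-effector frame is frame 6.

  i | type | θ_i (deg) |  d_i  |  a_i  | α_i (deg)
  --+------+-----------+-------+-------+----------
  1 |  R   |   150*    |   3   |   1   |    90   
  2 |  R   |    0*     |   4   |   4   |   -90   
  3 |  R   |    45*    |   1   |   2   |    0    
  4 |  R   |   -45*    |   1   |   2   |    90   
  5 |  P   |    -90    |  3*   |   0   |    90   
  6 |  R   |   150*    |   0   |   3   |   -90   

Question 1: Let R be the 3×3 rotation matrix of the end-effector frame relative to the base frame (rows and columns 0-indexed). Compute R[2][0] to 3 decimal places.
End-effector x-axis (col 0 of R) = (0.2500,0.4330,0.8660)
R[2][0] = 0.8660

0.866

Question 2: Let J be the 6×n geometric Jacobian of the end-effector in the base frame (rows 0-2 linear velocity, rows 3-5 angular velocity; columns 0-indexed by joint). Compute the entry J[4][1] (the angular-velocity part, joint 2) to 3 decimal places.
0.866

axis z_1 = (0.5000,0.8660,0.0000); lever o_n−o_1 = (-2.8780,9.8436,4.5981)
cross product → J_v[:, 1] = (3.9821,-2.2990,7.4142)
J_ω[:, 1] = z_1
entry J[4][1] = 0.8660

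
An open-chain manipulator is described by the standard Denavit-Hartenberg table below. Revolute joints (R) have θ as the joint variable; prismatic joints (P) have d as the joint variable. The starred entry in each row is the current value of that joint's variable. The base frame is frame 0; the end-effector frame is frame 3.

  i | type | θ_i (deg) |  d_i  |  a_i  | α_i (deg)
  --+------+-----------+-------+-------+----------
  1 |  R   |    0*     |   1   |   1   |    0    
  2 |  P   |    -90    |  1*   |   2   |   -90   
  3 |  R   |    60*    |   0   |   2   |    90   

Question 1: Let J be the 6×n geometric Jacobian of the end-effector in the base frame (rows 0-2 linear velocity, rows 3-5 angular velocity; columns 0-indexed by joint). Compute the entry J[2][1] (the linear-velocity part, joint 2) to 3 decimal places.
1.000

prismatic axis z_1 = (0.0000,0.0000,1.0000)
J_v[:, 1] = z_1; J_ω[:, 1] = (0,0,0)
entry J[2][1] = 1.0000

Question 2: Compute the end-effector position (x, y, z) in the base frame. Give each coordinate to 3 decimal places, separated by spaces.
1.000 -3.000 0.268

after link 1: o_1 = (1.0000, 0.0000, 1.0000)
after link 2: o_2 = (1.0000, -2.0000, 2.0000)
after link 3: o_3 = (1.0000, -3.0000, 0.2679)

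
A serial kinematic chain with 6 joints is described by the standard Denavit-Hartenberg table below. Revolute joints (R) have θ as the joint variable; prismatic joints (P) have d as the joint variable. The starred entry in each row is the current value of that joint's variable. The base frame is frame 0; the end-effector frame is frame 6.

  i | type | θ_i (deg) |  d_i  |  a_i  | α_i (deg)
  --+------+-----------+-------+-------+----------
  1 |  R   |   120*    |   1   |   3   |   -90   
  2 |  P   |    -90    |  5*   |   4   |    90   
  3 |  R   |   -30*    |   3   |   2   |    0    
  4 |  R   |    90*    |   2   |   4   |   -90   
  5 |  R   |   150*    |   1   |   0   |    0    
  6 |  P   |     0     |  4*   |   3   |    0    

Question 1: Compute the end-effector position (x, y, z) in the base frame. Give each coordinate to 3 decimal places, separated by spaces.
-6.431 -4.290 3.103

after link 1: o_1 = (-1.5000, 2.5981, 1.0000)
after link 2: o_2 = (-5.8301, 0.0981, 5.0000)
after link 3: o_3 = (-3.4641, -2.0000, 6.7321)
after link 4: o_4 = (-5.4641, -5.4641, 8.7321)
after link 5: o_5 = (-5.8971, -5.7141, 7.8660)
after link 6: o_6 = (-6.4306, -4.2901, 3.1029)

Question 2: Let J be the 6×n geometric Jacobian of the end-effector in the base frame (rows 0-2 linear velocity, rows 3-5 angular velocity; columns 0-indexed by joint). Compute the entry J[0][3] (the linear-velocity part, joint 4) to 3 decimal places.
3.143

axis z_3 = (0.5000,-0.8660,0.0000); lever o_n−o_3 = (-2.9665,-2.2901,-3.6292)
cross product → J_v[:, 3] = (3.1429,1.8146,-3.7141)
J_ω[:, 3] = z_3
entry J[0][3] = 3.1429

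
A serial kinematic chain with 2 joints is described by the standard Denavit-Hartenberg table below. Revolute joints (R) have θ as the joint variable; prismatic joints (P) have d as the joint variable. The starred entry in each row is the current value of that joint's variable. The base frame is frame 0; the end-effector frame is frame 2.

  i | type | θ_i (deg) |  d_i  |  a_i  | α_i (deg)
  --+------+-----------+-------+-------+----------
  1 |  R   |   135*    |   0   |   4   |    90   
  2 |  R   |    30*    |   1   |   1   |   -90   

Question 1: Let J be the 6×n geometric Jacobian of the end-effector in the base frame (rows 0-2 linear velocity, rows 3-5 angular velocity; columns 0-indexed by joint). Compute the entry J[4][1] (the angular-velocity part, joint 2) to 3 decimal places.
0.707

axis z_1 = (0.7071,0.7071,0.0000); lever o_n−o_1 = (0.0947,1.3195,0.5000)
cross product → J_v[:, 1] = (0.3536,-0.3536,0.8660)
J_ω[:, 1] = z_1
entry J[4][1] = 0.7071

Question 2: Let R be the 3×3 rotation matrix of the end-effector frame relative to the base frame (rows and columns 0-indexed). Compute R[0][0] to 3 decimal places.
End-effector x-axis (col 0 of R) = (-0.6124,0.6124,0.5000)
R[0][0] = -0.6124

-0.612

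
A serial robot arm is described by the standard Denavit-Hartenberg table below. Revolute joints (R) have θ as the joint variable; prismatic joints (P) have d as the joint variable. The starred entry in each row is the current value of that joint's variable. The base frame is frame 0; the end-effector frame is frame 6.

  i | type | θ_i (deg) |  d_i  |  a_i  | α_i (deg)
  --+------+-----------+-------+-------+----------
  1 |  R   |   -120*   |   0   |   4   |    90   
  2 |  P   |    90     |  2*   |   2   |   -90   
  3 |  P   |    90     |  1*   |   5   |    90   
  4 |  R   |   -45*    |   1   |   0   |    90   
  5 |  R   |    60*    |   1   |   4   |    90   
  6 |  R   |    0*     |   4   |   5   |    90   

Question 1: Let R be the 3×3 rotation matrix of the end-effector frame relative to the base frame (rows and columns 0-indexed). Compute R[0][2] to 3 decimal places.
End-effector z-axis (col 2 of R) = (0.9659,0.2588,-0.0000)
R[0][2] = 0.9659

0.966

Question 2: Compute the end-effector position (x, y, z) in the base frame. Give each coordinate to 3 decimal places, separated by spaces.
after link 1: o_1 = (-2.0000, -3.4641, 0.0000)
after link 2: o_2 = (-3.7321, -2.4641, 2.0000)
after link 3: o_3 = (1.0981, -4.0981, 2.0000)
after link 4: o_4 = (1.0981, -4.0981, 3.0000)
after link 5: o_5 = (0.6498, -6.2887, 6.4641)
after link 6: o_6 = (2.1934, -12.0496, 8.7942)

2.193 -12.050 8.794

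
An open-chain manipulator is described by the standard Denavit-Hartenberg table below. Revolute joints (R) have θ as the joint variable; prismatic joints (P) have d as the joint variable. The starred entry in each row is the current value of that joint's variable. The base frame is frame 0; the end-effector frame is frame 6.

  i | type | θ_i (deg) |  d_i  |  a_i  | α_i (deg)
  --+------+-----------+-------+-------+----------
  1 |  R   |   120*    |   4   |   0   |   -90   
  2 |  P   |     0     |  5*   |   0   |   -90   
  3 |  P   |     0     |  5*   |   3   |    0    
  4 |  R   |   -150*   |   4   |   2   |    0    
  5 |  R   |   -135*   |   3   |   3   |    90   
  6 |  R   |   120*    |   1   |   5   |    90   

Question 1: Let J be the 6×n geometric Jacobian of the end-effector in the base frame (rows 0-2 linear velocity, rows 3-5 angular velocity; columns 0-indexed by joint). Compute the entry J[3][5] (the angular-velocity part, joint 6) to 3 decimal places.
-0.707

axis z_5 = (-0.7071,0.7071,-0.0000); lever o_n−o_5 = (-2.4749,-1.0607,-4.3301)
cross product → J_v[:, 5] = (-3.0619,-3.0619,2.5000)
J_ω[:, 5] = z_5
entry J[3][5] = -0.7071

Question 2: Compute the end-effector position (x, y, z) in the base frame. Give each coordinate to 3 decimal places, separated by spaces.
-6.184 -0.841 -12.330

after link 1: o_1 = (0.0000, 0.0000, 4.0000)
after link 2: o_2 = (-4.3301, -2.5000, 4.0000)
after link 3: o_3 = (-5.8301, 0.0981, -1.0000)
after link 4: o_4 = (-5.8301, -1.9019, -5.0000)
after link 5: o_5 = (-3.7088, 0.2194, -8.0000)
after link 6: o_6 = (-6.1837, -0.8413, -12.3301)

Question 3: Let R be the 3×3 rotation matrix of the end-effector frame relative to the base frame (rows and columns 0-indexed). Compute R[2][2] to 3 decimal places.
-0.500

End-effector z-axis (col 2 of R) = (0.6124,0.6124,-0.5000)
R[2][2] = -0.5000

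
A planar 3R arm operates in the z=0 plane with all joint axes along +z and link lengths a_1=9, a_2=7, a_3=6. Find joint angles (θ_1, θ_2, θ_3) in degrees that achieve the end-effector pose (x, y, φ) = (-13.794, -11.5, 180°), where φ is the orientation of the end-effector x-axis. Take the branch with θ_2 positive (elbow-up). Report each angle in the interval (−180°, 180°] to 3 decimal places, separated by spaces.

-150.000 60.002 -90.002

wrist centre = target − a_3·(cos φ, sin φ) = (-7.7940, -11.5000)
cos θ_2 = (192.9964−9²−7²)/(2·9·7) = 0.5000; θ_2 = 60.0019° (elbow-up)
β = atan2(-11.5000,-7.7940) = -124.1270°; ψ = atan2(6.0623,12.4998) = 25.8730°
θ_1 = β − ψ = -150.0000°
θ_3 = φ − θ_1 − θ_2 = -90.0019° (wrapped to (-180°,180°])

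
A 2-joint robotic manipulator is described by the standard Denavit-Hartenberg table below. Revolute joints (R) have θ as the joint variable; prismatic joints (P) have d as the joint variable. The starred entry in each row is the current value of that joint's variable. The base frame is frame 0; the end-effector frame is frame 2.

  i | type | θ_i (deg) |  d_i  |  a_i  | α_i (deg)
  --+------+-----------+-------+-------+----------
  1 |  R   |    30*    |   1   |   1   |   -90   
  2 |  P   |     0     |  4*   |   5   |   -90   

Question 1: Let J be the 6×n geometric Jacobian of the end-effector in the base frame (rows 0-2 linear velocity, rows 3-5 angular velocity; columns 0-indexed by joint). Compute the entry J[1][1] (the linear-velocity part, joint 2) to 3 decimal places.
0.866

prismatic axis z_1 = (-0.5000,0.8660,0.0000)
J_v[:, 1] = z_1; J_ω[:, 1] = (0,0,0)
entry J[1][1] = 0.8660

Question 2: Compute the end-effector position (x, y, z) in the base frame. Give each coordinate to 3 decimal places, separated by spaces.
3.196 6.464 1.000

after link 1: o_1 = (0.8660, 0.5000, 1.0000)
after link 2: o_2 = (3.1962, 6.4641, 1.0000)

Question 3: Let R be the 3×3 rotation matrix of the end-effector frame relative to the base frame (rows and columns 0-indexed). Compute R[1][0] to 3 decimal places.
End-effector x-axis (col 0 of R) = (0.8660,0.5000,0.0000)
R[1][0] = 0.5000

0.500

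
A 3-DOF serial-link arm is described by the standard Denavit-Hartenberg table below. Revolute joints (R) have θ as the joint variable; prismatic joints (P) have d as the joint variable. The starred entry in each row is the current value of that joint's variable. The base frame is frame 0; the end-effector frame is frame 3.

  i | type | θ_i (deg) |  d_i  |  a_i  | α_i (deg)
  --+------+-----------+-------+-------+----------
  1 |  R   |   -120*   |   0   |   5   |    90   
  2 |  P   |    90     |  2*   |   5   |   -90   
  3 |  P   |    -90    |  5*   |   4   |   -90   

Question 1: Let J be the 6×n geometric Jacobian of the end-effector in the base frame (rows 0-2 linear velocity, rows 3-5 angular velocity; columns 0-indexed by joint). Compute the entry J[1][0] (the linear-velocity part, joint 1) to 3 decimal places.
-5.196

axis z_0 = ẑ; lever o_n−o_0 = (-5.1962,3.0000,5.0000)
cross product → J_v[:, 0] = (-3.0000,-5.1962,0.0000)
J_ω[:, 0] = z_0
entry J[1][0] = -5.1962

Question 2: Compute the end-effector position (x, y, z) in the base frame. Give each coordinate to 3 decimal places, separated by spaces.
after link 1: o_1 = (-2.5000, -4.3301, 0.0000)
after link 2: o_2 = (-4.2321, -3.3301, 5.0000)
after link 3: o_3 = (-5.1962, 3.0000, 5.0000)

-5.196 3.000 5.000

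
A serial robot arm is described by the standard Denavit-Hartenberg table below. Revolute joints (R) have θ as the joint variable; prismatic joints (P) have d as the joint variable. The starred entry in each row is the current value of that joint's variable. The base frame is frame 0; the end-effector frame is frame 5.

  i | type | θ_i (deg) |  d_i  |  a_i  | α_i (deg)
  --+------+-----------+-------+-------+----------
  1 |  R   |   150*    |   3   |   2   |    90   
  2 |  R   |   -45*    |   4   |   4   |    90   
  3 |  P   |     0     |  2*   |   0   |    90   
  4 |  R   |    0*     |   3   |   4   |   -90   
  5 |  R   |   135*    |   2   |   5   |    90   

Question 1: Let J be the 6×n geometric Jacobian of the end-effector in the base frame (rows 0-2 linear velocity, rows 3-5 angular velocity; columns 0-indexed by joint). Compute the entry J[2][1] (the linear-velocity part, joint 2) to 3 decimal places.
axis z_1 = (0.5000,0.8660,0.0000); lever o_n−o_1 = (1.9833,4.0921,-5.9853)
cross product → J_v[:, 1] = (-5.1834,2.9926,0.3284)
J_ω[:, 1] = z_1
entry J[2][1] = 0.3284

0.328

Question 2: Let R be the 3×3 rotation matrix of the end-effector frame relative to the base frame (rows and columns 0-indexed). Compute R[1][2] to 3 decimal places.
0.862

End-effector z-axis (col 2 of R) = (-0.0795,0.8624,-0.5000)
R[1][2] = 0.8624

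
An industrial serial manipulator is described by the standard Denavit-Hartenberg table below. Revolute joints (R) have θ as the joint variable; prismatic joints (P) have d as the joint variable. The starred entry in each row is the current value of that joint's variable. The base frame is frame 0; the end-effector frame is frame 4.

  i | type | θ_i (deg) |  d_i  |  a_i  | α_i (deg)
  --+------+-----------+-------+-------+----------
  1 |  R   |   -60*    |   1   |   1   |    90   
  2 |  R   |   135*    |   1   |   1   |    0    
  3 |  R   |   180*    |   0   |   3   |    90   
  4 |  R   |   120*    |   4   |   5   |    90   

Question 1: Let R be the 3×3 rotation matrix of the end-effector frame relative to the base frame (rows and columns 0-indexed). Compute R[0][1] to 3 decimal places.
End-effector y-axis (col 1 of R) = (-0.3536,0.6124,-0.7071)
R[0][1] = -0.3536

-0.354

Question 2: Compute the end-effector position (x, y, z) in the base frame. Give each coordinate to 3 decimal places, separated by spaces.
-5.707 -0.775 -1.475

after link 1: o_1 = (0.5000, -0.8660, 1.0000)
after link 2: o_2 = (-0.7196, -0.7537, 1.7071)
after link 3: o_3 = (0.3411, -2.5908, -0.4142)
after link 4: o_4 = (-5.7070, -0.7754, -1.4749)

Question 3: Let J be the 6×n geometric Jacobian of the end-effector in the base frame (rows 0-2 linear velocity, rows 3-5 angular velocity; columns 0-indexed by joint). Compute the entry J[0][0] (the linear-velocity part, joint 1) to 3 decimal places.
axis z_0 = ẑ; lever o_n−o_0 = (-5.7070,-0.7754,-1.4749)
cross product → J_v[:, 0] = (0.7754,-5.7070,0.0000)
J_ω[:, 0] = z_0
entry J[0][0] = 0.7754

0.775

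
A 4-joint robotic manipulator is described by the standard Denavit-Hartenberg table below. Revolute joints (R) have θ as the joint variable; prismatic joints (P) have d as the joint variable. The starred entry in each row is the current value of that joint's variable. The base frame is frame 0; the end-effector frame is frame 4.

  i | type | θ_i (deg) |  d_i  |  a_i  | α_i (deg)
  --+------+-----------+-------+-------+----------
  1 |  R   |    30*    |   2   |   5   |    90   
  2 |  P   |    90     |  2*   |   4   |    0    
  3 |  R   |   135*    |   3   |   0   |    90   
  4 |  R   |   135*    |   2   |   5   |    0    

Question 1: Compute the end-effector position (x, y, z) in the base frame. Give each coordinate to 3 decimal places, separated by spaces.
after link 1: o_1 = (4.3301, 2.5000, 2.0000)
after link 2: o_2 = (5.3301, 0.7679, 6.0000)
after link 3: o_3 = (6.8301, -1.8301, 6.0000)
after link 4: o_4 = (9.5382, -4.3491, 9.9142)

9.538 -4.349 9.914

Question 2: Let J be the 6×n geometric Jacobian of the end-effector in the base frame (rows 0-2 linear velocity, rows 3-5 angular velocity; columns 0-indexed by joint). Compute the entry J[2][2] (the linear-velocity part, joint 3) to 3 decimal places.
axis z_2 = (0.5000,-0.8660,0.0000); lever o_n−o_2 = (4.2081,-5.1170,3.9142)
cross product → J_v[:, 2] = (-3.3898,-1.9571,1.0858)
J_ω[:, 2] = z_2
entry J[2][2] = 1.0858

1.086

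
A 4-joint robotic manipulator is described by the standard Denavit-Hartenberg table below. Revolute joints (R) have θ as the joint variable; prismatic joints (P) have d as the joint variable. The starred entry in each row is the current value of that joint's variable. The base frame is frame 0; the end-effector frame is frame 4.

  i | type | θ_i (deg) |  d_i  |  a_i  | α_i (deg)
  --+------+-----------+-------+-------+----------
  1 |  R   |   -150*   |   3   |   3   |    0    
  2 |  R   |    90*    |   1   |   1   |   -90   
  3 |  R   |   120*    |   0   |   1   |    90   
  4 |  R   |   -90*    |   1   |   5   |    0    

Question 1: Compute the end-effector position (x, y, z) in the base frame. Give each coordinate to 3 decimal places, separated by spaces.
-6.245 -5.183 2.634

after link 1: o_1 = (-2.5981, -1.5000, 3.0000)
after link 2: o_2 = (-2.0981, -2.3660, 4.0000)
after link 3: o_3 = (-2.3481, -1.9330, 3.1340)
after link 4: o_4 = (-6.2452, -5.1830, 2.6340)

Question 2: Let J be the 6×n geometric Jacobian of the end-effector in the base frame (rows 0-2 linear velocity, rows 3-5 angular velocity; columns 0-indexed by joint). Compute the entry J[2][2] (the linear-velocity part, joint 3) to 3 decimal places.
axis z_2 = (0.8660,0.5000,0.0000); lever o_n−o_2 = (-4.1471,-2.8170,-1.3660)
cross product → J_v[:, 2] = (-0.6830,1.1830,-0.3660)
J_ω[:, 2] = z_2
entry J[2][2] = -0.3660

-0.366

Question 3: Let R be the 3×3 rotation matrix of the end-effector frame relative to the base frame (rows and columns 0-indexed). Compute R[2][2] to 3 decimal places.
-0.500

End-effector z-axis (col 2 of R) = (0.4330,-0.7500,-0.5000)
R[2][2] = -0.5000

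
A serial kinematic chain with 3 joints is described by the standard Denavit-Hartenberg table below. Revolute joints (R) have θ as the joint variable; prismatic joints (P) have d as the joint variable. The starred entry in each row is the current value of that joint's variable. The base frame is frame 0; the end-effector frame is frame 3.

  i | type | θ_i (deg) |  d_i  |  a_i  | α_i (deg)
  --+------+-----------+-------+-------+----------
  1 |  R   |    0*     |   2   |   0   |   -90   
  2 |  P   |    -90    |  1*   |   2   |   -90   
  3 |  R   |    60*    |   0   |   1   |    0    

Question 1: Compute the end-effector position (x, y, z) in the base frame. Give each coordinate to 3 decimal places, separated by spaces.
after link 1: o_1 = (0.0000, 0.0000, 2.0000)
after link 2: o_2 = (0.0000, 1.0000, 4.0000)
after link 3: o_3 = (0.0000, 0.1340, 4.5000)

0.000 0.134 4.500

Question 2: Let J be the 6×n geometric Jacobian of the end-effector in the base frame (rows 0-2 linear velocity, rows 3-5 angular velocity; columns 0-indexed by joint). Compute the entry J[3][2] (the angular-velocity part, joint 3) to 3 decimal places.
axis z_2 = (1.0000,0.0000,-0.0000); lever o_n−o_2 = (0.0000,-0.8660,0.5000)
cross product → J_v[:, 2] = (-0.0000,-0.5000,-0.8660)
J_ω[:, 2] = z_2
entry J[3][2] = 1.0000

1.000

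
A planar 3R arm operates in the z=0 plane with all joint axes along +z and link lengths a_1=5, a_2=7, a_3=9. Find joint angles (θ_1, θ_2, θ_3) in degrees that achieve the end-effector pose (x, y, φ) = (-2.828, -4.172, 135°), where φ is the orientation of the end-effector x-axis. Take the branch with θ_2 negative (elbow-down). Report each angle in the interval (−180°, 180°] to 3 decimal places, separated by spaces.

wrist centre = target − a_3·(cos φ, sin φ) = (3.5360, -10.5360)
cos θ_2 = (123.5095−5²−7²)/(2·5·7) = 0.7073; θ_2 = -44.9861° (elbow-down)
β = atan2(-10.5360,3.5360) = -71.4478°; ψ = atan2(-4.9485,9.9509) = -26.4409°
θ_1 = β − ψ = -45.0069°
θ_3 = φ − θ_1 − θ_2 = -135.0070° (wrapped to (-180°,180°])

-45.007 -44.986 -135.007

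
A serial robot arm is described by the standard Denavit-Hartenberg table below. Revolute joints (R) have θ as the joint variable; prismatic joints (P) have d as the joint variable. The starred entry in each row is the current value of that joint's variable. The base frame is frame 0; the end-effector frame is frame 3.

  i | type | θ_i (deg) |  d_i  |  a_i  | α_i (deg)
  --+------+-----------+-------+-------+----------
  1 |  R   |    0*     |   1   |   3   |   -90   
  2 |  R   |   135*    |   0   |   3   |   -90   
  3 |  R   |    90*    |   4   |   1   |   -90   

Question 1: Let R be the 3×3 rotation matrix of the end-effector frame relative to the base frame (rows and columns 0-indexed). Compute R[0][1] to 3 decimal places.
End-effector y-axis (col 1 of R) = (0.7071,-0.0000,-0.7071)
R[0][1] = 0.7071

0.707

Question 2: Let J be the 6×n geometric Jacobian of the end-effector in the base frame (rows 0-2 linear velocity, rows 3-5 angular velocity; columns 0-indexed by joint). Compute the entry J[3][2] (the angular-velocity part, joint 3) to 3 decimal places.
axis z_2 = (-0.7071,0.0000,0.7071); lever o_n−o_2 = (-2.8284,-1.0000,2.8284)
cross product → J_v[:, 2] = (0.7071,0.0000,0.7071)
J_ω[:, 2] = z_2
entry J[3][2] = -0.7071

-0.707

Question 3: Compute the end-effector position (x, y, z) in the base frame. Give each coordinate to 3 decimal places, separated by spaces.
-1.950 -1.000 1.707

after link 1: o_1 = (3.0000, 0.0000, 1.0000)
after link 2: o_2 = (0.8787, 0.0000, -1.1213)
after link 3: o_3 = (-1.9497, -1.0000, 1.7071)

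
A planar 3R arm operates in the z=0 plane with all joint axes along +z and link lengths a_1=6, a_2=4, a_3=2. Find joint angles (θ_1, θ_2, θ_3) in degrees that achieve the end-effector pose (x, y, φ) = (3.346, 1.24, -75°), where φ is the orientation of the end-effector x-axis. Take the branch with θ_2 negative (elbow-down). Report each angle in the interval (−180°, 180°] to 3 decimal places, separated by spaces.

90.003 -134.998 -30.006

wrist centre = target − a_3·(cos φ, sin φ) = (2.8284, 3.1719)
cos θ_2 = (18.0603−6²−4²)/(2·6·4) = -0.7071; θ_2 = -134.9976° (elbow-down)
β = atan2(3.1719,2.8284) = 48.2764°; ψ = atan2(-2.8285,3.1717) = -41.7269°
θ_1 = β − ψ = 90.0033°
θ_3 = φ − θ_1 − θ_2 = -30.0056° (wrapped to (-180°,180°])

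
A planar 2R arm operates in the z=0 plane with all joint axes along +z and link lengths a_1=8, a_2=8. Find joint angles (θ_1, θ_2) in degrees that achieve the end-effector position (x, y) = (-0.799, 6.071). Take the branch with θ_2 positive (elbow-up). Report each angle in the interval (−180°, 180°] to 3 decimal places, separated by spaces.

29.999 134.997

cos θ_2 = (37.4954−8²−8²)/(2·8·8) = -0.7071; θ_2 = 134.9968° (elbow-up)
β = atan2(6.0710,-0.7990) = 97.4976°; ψ = atan2(5.6572,2.3435) = 67.4984°
θ_1 = β − ψ = 29.9992°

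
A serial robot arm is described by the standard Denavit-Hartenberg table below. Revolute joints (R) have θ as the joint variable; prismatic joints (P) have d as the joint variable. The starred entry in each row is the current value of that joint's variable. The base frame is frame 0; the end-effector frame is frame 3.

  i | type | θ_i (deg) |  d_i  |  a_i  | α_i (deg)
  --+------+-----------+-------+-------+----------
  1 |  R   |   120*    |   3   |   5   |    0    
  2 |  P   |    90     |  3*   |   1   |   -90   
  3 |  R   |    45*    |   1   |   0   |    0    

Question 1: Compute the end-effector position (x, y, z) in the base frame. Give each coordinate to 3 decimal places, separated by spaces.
-2.866 2.964 6.000

after link 1: o_1 = (-2.5000, 4.3301, 3.0000)
after link 2: o_2 = (-3.3660, 3.8301, 6.0000)
after link 3: o_3 = (-2.8660, 2.9641, 6.0000)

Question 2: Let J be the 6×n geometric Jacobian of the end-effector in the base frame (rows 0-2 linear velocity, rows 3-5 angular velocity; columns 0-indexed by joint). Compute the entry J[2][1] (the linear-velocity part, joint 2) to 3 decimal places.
1.000

prismatic axis z_1 = (0.0000,0.0000,1.0000)
J_v[:, 1] = z_1; J_ω[:, 1] = (0,0,0)
entry J[2][1] = 1.0000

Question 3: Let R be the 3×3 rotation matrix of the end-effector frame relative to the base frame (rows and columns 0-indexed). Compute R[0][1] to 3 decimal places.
End-effector y-axis (col 1 of R) = (0.6124,0.3536,-0.7071)
R[0][1] = 0.6124

0.612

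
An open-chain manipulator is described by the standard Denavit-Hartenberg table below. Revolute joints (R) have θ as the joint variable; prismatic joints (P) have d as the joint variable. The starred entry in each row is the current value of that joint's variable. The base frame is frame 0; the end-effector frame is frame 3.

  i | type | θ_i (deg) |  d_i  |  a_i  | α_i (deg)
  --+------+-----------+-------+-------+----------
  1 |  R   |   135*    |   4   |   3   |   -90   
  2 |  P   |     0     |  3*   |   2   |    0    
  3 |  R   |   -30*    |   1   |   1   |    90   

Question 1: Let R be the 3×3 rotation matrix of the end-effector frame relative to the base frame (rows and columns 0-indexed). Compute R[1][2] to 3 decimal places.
-0.354

End-effector z-axis (col 2 of R) = (0.3536,-0.3536,0.8660)
R[1][2] = -0.3536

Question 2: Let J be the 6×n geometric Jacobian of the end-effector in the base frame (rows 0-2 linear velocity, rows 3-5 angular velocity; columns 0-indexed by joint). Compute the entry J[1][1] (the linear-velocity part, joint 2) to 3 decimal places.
-0.707

prismatic axis z_1 = (-0.7071,-0.7071,0.0000)
J_v[:, 1] = z_1; J_ω[:, 1] = (0,0,0)
entry J[1][1] = -0.7071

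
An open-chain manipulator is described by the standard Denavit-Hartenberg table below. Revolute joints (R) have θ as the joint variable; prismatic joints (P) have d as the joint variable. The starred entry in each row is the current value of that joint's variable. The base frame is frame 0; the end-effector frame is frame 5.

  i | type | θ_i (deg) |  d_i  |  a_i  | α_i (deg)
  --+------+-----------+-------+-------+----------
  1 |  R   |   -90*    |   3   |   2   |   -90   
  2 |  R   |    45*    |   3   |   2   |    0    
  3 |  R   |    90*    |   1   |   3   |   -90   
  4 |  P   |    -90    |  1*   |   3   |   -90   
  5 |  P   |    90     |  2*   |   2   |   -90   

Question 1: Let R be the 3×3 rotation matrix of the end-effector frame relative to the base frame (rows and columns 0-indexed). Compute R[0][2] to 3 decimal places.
End-effector z-axis (col 2 of R) = (-1.0000,-0.0000,-0.0000)
R[0][2] = -1.0000

-1.000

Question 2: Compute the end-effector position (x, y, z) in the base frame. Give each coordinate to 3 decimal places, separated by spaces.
after link 1: o_1 = (0.0000, -2.0000, 3.0000)
after link 2: o_2 = (3.0000, -3.4142, 1.5858)
after link 3: o_3 = (4.0000, -1.2929, -0.5355)
after link 4: o_4 = (7.0000, -0.5858, 0.1716)
after link 5: o_5 = (7.0000, -0.5858, -2.6569)

7.000 -0.586 -2.657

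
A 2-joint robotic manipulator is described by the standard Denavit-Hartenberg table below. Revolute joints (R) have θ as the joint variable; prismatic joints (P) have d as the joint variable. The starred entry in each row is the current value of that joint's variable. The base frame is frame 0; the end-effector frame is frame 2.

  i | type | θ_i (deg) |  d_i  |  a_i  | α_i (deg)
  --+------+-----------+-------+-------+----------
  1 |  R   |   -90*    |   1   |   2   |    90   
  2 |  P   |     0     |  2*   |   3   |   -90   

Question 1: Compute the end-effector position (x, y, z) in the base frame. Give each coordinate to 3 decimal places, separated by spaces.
after link 1: o_1 = (0.0000, -2.0000, 1.0000)
after link 2: o_2 = (-2.0000, -5.0000, 1.0000)

-2.000 -5.000 1.000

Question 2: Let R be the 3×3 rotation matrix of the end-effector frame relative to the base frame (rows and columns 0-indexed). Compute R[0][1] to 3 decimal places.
1.000

End-effector y-axis (col 1 of R) = (1.0000,0.0000,0.0000)
R[0][1] = 1.0000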